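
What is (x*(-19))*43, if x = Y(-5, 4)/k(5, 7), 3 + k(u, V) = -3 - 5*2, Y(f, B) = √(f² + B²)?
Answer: 817*√41/16 ≈ 326.96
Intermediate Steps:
Y(f, B) = √(B² + f²)
k(u, V) = -16 (k(u, V) = -3 + (-3 - 5*2) = -3 + (-3 - 10) = -3 - 13 = -16)
x = -√41/16 (x = √(4² + (-5)²)/(-16) = √(16 + 25)*(-1/16) = √41*(-1/16) = -√41/16 ≈ -0.40020)
(x*(-19))*43 = (-√41/16*(-19))*43 = (19*√41/16)*43 = 817*√41/16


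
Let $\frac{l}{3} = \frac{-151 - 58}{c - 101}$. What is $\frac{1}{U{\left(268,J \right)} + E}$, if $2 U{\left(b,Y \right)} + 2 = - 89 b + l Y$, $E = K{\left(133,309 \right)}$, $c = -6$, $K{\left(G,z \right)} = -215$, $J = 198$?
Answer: $- \frac{107}{1237121} \approx -8.6491 \cdot 10^{-5}$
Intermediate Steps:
$E = -215$
$l = \frac{627}{107}$ ($l = 3 \frac{-151 - 58}{-6 - 101} = 3 \left(- \frac{209}{-107}\right) = 3 \left(\left(-209\right) \left(- \frac{1}{107}\right)\right) = 3 \cdot \frac{209}{107} = \frac{627}{107} \approx 5.8598$)
$U{\left(b,Y \right)} = -1 - \frac{89 b}{2} + \frac{627 Y}{214}$ ($U{\left(b,Y \right)} = -1 + \frac{- 89 b + \frac{627 Y}{107}}{2} = -1 + \left(- \frac{89 b}{2} + \frac{627 Y}{214}\right) = -1 - \frac{89 b}{2} + \frac{627 Y}{214}$)
$\frac{1}{U{\left(268,J \right)} + E} = \frac{1}{\left(-1 - 11926 + \frac{627}{214} \cdot 198\right) - 215} = \frac{1}{\left(-1 - 11926 + \frac{62073}{107}\right) - 215} = \frac{1}{- \frac{1214116}{107} - 215} = \frac{1}{- \frac{1237121}{107}} = - \frac{107}{1237121}$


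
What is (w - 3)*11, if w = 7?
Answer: 44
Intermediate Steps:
(w - 3)*11 = (7 - 3)*11 = 4*11 = 44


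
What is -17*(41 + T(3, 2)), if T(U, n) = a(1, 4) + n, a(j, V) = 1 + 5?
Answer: -833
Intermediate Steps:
a(j, V) = 6
T(U, n) = 6 + n
-17*(41 + T(3, 2)) = -17*(41 + (6 + 2)) = -17*(41 + 8) = -17*49 = -833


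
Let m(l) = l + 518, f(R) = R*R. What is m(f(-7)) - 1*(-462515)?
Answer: 463082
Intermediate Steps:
f(R) = R**2
m(l) = 518 + l
m(f(-7)) - 1*(-462515) = (518 + (-7)**2) - 1*(-462515) = (518 + 49) + 462515 = 567 + 462515 = 463082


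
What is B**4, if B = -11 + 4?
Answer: 2401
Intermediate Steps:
B = -7
B**4 = (-7)**4 = 2401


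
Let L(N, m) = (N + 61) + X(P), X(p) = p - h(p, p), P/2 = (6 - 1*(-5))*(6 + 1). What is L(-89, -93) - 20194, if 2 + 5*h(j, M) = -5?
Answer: -100333/5 ≈ -20067.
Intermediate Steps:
h(j, M) = -7/5 (h(j, M) = -⅖ + (⅕)*(-5) = -⅖ - 1 = -7/5)
P = 154 (P = 2*((6 - 1*(-5))*(6 + 1)) = 2*((6 + 5)*7) = 2*(11*7) = 2*77 = 154)
X(p) = 7/5 + p (X(p) = p - 1*(-7/5) = p + 7/5 = 7/5 + p)
L(N, m) = 1082/5 + N (L(N, m) = (N + 61) + (7/5 + 154) = (61 + N) + 777/5 = 1082/5 + N)
L(-89, -93) - 20194 = (1082/5 - 89) - 20194 = 637/5 - 20194 = -100333/5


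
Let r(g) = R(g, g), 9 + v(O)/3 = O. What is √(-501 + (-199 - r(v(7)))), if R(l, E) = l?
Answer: I*√694 ≈ 26.344*I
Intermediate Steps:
v(O) = -27 + 3*O
r(g) = g
√(-501 + (-199 - r(v(7)))) = √(-501 + (-199 - (-27 + 3*7))) = √(-501 + (-199 - (-27 + 21))) = √(-501 + (-199 - 1*(-6))) = √(-501 + (-199 + 6)) = √(-501 - 193) = √(-694) = I*√694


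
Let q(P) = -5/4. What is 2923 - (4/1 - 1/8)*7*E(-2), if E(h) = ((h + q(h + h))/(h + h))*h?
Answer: 189893/64 ≈ 2967.1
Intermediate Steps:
q(P) = -5/4 (q(P) = -5*¼ = -5/4)
E(h) = -5/8 + h/2 (E(h) = ((h - 5/4)/(h + h))*h = ((-5/4 + h)/((2*h)))*h = ((-5/4 + h)*(1/(2*h)))*h = ((-5/4 + h)/(2*h))*h = -5/8 + h/2)
2923 - (4/1 - 1/8)*7*E(-2) = 2923 - (4/1 - 1/8)*7*(-5/8 + (½)*(-2)) = 2923 - (4*1 - 1*⅛)*7*(-5/8 - 1) = 2923 - (4 - ⅛)*7*(-13)/8 = 2923 - (31/8)*7*(-13)/8 = 2923 - 217*(-13)/(8*8) = 2923 - 1*(-2821/64) = 2923 + 2821/64 = 189893/64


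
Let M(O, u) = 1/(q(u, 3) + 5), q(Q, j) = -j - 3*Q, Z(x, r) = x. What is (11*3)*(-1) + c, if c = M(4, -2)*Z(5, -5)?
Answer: -259/8 ≈ -32.375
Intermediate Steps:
M(O, u) = 1/(2 - 3*u) (M(O, u) = 1/((-1*3 - 3*u) + 5) = 1/((-3 - 3*u) + 5) = 1/(2 - 3*u))
c = 5/8 (c = -1/(-2 + 3*(-2))*5 = -1/(-2 - 6)*5 = -1/(-8)*5 = -1*(-1/8)*5 = (1/8)*5 = 5/8 ≈ 0.62500)
(11*3)*(-1) + c = (11*3)*(-1) + 5/8 = 33*(-1) + 5/8 = -33 + 5/8 = -259/8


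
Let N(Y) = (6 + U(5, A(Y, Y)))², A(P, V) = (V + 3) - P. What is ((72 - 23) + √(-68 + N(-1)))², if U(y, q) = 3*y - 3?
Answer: 4225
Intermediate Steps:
A(P, V) = 3 + V - P (A(P, V) = (3 + V) - P = 3 + V - P)
U(y, q) = -3 + 3*y
N(Y) = 324 (N(Y) = (6 + (-3 + 3*5))² = (6 + (-3 + 15))² = (6 + 12)² = 18² = 324)
((72 - 23) + √(-68 + N(-1)))² = ((72 - 23) + √(-68 + 324))² = (49 + √256)² = (49 + 16)² = 65² = 4225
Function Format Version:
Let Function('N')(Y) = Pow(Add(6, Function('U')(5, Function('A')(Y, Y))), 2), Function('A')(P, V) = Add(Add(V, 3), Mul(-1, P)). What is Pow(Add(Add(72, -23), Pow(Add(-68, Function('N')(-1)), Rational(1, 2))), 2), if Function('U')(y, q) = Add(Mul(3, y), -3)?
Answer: 4225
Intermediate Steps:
Function('A')(P, V) = Add(3, V, Mul(-1, P)) (Function('A')(P, V) = Add(Add(3, V), Mul(-1, P)) = Add(3, V, Mul(-1, P)))
Function('U')(y, q) = Add(-3, Mul(3, y))
Function('N')(Y) = 324 (Function('N')(Y) = Pow(Add(6, Add(-3, Mul(3, 5))), 2) = Pow(Add(6, Add(-3, 15)), 2) = Pow(Add(6, 12), 2) = Pow(18, 2) = 324)
Pow(Add(Add(72, -23), Pow(Add(-68, Function('N')(-1)), Rational(1, 2))), 2) = Pow(Add(Add(72, -23), Pow(Add(-68, 324), Rational(1, 2))), 2) = Pow(Add(49, Pow(256, Rational(1, 2))), 2) = Pow(Add(49, 16), 2) = Pow(65, 2) = 4225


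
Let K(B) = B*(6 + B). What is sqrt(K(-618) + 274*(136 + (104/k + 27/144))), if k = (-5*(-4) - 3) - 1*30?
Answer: sqrt(6613430)/4 ≈ 642.92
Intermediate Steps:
k = -13 (k = (20 - 3) - 30 = 17 - 30 = -13)
sqrt(K(-618) + 274*(136 + (104/k + 27/144))) = sqrt(-618*(6 - 618) + 274*(136 + (104/(-13) + 27/144))) = sqrt(-618*(-612) + 274*(136 + (104*(-1/13) + 27*(1/144)))) = sqrt(378216 + 274*(136 + (-8 + 3/16))) = sqrt(378216 + 274*(136 - 125/16)) = sqrt(378216 + 274*(2051/16)) = sqrt(378216 + 280987/8) = sqrt(3306715/8) = sqrt(6613430)/4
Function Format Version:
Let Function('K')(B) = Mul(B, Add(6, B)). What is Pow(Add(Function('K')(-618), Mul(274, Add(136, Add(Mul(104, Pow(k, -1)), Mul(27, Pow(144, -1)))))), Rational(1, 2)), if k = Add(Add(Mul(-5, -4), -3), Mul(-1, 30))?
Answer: Mul(Rational(1, 4), Pow(6613430, Rational(1, 2))) ≈ 642.92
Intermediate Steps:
k = -13 (k = Add(Add(20, -3), -30) = Add(17, -30) = -13)
Pow(Add(Function('K')(-618), Mul(274, Add(136, Add(Mul(104, Pow(k, -1)), Mul(27, Pow(144, -1)))))), Rational(1, 2)) = Pow(Add(Mul(-618, Add(6, -618)), Mul(274, Add(136, Add(Mul(104, Pow(-13, -1)), Mul(27, Pow(144, -1)))))), Rational(1, 2)) = Pow(Add(Mul(-618, -612), Mul(274, Add(136, Add(Mul(104, Rational(-1, 13)), Mul(27, Rational(1, 144)))))), Rational(1, 2)) = Pow(Add(378216, Mul(274, Add(136, Add(-8, Rational(3, 16))))), Rational(1, 2)) = Pow(Add(378216, Mul(274, Add(136, Rational(-125, 16)))), Rational(1, 2)) = Pow(Add(378216, Mul(274, Rational(2051, 16))), Rational(1, 2)) = Pow(Add(378216, Rational(280987, 8)), Rational(1, 2)) = Pow(Rational(3306715, 8), Rational(1, 2)) = Mul(Rational(1, 4), Pow(6613430, Rational(1, 2)))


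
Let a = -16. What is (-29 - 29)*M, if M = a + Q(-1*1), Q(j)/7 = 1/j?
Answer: 1334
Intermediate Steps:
Q(j) = 7/j
M = -23 (M = -16 + 7/((-1*1)) = -16 + 7/(-1) = -16 + 7*(-1) = -16 - 7 = -23)
(-29 - 29)*M = (-29 - 29)*(-23) = -58*(-23) = 1334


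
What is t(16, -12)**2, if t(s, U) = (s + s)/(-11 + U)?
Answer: 1024/529 ≈ 1.9357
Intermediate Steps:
t(s, U) = 2*s/(-11 + U) (t(s, U) = (2*s)/(-11 + U) = 2*s/(-11 + U))
t(16, -12)**2 = (2*16/(-11 - 12))**2 = (2*16/(-23))**2 = (2*16*(-1/23))**2 = (-32/23)**2 = 1024/529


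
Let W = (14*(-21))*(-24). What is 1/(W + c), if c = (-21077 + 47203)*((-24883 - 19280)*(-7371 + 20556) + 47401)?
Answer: -1/15211648057948 ≈ -6.5739e-14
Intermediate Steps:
W = 7056 (W = -294*(-24) = 7056)
c = -15211648065004 (c = 26126*(-44163*13185 + 47401) = 26126*(-582289155 + 47401) = 26126*(-582241754) = -15211648065004)
1/(W + c) = 1/(7056 - 15211648065004) = 1/(-15211648057948) = -1/15211648057948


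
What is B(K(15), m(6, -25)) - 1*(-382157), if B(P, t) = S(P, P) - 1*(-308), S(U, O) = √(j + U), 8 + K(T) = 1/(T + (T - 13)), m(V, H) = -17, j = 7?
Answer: 382465 + 4*I*√17/17 ≈ 3.8247e+5 + 0.97014*I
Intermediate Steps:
K(T) = -8 + 1/(-13 + 2*T) (K(T) = -8 + 1/(T + (T - 13)) = -8 + 1/(T + (-13 + T)) = -8 + 1/(-13 + 2*T))
S(U, O) = √(7 + U)
B(P, t) = 308 + √(7 + P) (B(P, t) = √(7 + P) - 1*(-308) = √(7 + P) + 308 = 308 + √(7 + P))
B(K(15), m(6, -25)) - 1*(-382157) = (308 + √(7 + (105 - 16*15)/(-13 + 2*15))) - 1*(-382157) = (308 + √(7 + (105 - 240)/(-13 + 30))) + 382157 = (308 + √(7 - 135/17)) + 382157 = (308 + √(-16/17)) + 382157 = (308 + 4*I*√17/17) + 382157 = 382465 + 4*I*√17/17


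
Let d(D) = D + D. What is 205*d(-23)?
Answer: -9430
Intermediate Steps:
d(D) = 2*D
205*d(-23) = 205*(2*(-23)) = 205*(-46) = -9430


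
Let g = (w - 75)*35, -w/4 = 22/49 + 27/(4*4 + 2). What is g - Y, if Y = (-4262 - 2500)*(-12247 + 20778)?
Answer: 403786069/7 ≈ 5.7684e+7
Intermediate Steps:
w = -382/49 (w = -4*(22/49 + 27/(4*4 + 2)) = -4*(22*(1/49) + 27/(16 + 2)) = -4*(22/49 + 27/18) = -4*(22/49 + 27*(1/18)) = -4*(22/49 + 3/2) = -4*191/98 = -382/49 ≈ -7.7959)
g = -20285/7 (g = (-382/49 - 75)*35 = -4057/49*35 = -20285/7 ≈ -2897.9)
Y = -57686622 (Y = -6762*8531 = -57686622)
g - Y = -20285/7 - 1*(-57686622) = -20285/7 + 57686622 = 403786069/7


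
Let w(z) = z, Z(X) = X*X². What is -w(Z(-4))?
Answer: 64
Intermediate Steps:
Z(X) = X³
-w(Z(-4)) = -1*(-4)³ = -1*(-64) = 64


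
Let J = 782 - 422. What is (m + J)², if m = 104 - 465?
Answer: 1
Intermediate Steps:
J = 360
m = -361
(m + J)² = (-361 + 360)² = (-1)² = 1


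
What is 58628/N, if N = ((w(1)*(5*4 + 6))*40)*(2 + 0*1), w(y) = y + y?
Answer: 14657/1040 ≈ 14.093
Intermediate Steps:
w(y) = 2*y
N = 4160 (N = (((2*1)*(5*4 + 6))*40)*(2 + 0*1) = ((2*(20 + 6))*40)*(2 + 0) = ((2*26)*40)*2 = (52*40)*2 = 2080*2 = 4160)
58628/N = 58628/4160 = 58628*(1/4160) = 14657/1040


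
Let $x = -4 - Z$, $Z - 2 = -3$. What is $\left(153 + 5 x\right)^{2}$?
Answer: $19044$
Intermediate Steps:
$Z = -1$ ($Z = 2 - 3 = -1$)
$x = -3$ ($x = -4 - -1 = -4 + 1 = -3$)
$\left(153 + 5 x\right)^{2} = \left(153 + 5 \left(-3\right)\right)^{2} = \left(153 - 15\right)^{2} = 138^{2} = 19044$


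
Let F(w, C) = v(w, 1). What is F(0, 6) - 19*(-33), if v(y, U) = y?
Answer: 627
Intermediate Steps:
F(w, C) = w
F(0, 6) - 19*(-33) = 0 - 19*(-33) = 0 + 627 = 627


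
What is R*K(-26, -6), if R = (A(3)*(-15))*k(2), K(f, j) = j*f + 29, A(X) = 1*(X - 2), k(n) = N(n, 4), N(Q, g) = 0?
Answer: 0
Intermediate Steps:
k(n) = 0
A(X) = -2 + X (A(X) = 1*(-2 + X) = -2 + X)
K(f, j) = 29 + f*j (K(f, j) = f*j + 29 = 29 + f*j)
R = 0 (R = ((-2 + 3)*(-15))*0 = (1*(-15))*0 = -15*0 = 0)
R*K(-26, -6) = 0*(29 - 26*(-6)) = 0*(29 + 156) = 0*185 = 0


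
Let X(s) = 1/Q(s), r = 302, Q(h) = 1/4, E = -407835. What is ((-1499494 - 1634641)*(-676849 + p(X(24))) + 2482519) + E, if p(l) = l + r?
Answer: 2120379169989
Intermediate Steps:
Q(h) = 1/4
X(s) = 4 (X(s) = 1/(1/4) = 4)
p(l) = 302 + l (p(l) = l + 302 = 302 + l)
((-1499494 - 1634641)*(-676849 + p(X(24))) + 2482519) + E = ((-1499494 - 1634641)*(-676849 + (302 + 4)) + 2482519) - 407835 = (-3134135*(-676849 + 306) + 2482519) - 407835 = (-3134135*(-676543) + 2482519) - 407835 = (2120377095305 + 2482519) - 407835 = 2120379577824 - 407835 = 2120379169989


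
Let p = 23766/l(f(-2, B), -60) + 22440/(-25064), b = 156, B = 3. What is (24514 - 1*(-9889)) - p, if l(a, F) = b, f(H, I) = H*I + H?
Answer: 214620207/6266 ≈ 34252.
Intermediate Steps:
f(H, I) = H + H*I
l(a, F) = 156
p = 948991/6266 (p = 23766/156 + 22440/(-25064) = 23766*(1/156) + 22440*(-1/25064) = 3961/26 - 2805/3133 = 948991/6266 ≈ 151.45)
(24514 - 1*(-9889)) - p = (24514 - 1*(-9889)) - 1*948991/6266 = (24514 + 9889) - 948991/6266 = 34403 - 948991/6266 = 214620207/6266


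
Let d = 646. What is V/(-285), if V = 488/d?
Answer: -244/92055 ≈ -0.0026506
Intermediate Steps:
V = 244/323 (V = 488/646 = 488*(1/646) = 244/323 ≈ 0.75542)
V/(-285) = (244/323)/(-285) = (244/323)*(-1/285) = -244/92055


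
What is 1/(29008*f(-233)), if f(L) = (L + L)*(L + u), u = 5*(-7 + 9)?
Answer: 1/3014453344 ≈ 3.3174e-10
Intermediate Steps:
u = 10 (u = 5*2 = 10)
f(L) = 2*L*(10 + L) (f(L) = (L + L)*(L + 10) = (2*L)*(10 + L) = 2*L*(10 + L))
1/(29008*f(-233)) = 1/(29008*((2*(-233)*(10 - 233)))) = 1/(29008*((2*(-233)*(-223)))) = (1/29008)/103918 = (1/29008)*(1/103918) = 1/3014453344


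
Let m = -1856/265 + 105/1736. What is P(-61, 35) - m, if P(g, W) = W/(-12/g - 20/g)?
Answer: 19364277/262880 ≈ 73.662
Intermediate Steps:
P(g, W) = -W*g/32 (P(g, W) = W/((-32/g)) = W*(-g/32) = -W*g/32)
m = -456313/65720 (m = -1856*1/265 + 105*(1/1736) = -1856/265 + 15/248 = -456313/65720 ≈ -6.9433)
P(-61, 35) - m = -1/32*35*(-61) - 1*(-456313/65720) = 2135/32 + 456313/65720 = 19364277/262880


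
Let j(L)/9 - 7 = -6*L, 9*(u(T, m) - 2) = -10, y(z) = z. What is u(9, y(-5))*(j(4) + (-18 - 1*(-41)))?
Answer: -1040/9 ≈ -115.56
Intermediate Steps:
u(T, m) = 8/9 (u(T, m) = 2 + (1/9)*(-10) = 2 - 10/9 = 8/9)
j(L) = 63 - 54*L (j(L) = 63 + 9*(-6*L) = 63 - 54*L)
u(9, y(-5))*(j(4) + (-18 - 1*(-41))) = 8*((63 - 54*4) + (-18 - 1*(-41)))/9 = 8*((63 - 216) + (-18 + 41))/9 = 8*(-153 + 23)/9 = (8/9)*(-130) = -1040/9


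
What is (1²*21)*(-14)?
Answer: -294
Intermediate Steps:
(1²*21)*(-14) = (1*21)*(-14) = 21*(-14) = -294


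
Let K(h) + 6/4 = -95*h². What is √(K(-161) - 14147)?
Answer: I*√9906574/2 ≈ 1573.7*I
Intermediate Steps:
K(h) = -3/2 - 95*h²
√(K(-161) - 14147) = √((-3/2 - 95*(-161)²) - 14147) = √((-3/2 - 95*25921) - 14147) = √((-3/2 - 2462495) - 14147) = √(-4924993/2 - 14147) = √(-4953287/2) = I*√9906574/2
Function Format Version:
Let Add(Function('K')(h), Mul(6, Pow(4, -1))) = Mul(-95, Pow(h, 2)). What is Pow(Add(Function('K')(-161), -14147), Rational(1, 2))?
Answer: Mul(Rational(1, 2), I, Pow(9906574, Rational(1, 2))) ≈ Mul(1573.7, I)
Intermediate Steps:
Function('K')(h) = Add(Rational(-3, 2), Mul(-95, Pow(h, 2)))
Pow(Add(Function('K')(-161), -14147), Rational(1, 2)) = Pow(Add(Add(Rational(-3, 2), Mul(-95, Pow(-161, 2))), -14147), Rational(1, 2)) = Pow(Add(Add(Rational(-3, 2), Mul(-95, 25921)), -14147), Rational(1, 2)) = Pow(Add(Add(Rational(-3, 2), -2462495), -14147), Rational(1, 2)) = Pow(Add(Rational(-4924993, 2), -14147), Rational(1, 2)) = Pow(Rational(-4953287, 2), Rational(1, 2)) = Mul(Rational(1, 2), I, Pow(9906574, Rational(1, 2)))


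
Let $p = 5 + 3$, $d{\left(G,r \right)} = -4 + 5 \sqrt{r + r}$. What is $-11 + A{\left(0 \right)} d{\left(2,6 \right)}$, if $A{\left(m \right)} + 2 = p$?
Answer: $-35 + 60 \sqrt{3} \approx 68.923$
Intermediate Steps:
$d{\left(G,r \right)} = -4 + 5 \sqrt{2} \sqrt{r}$ ($d{\left(G,r \right)} = -4 + 5 \sqrt{2 r} = -4 + 5 \sqrt{2} \sqrt{r}$)
$p = 8$
$A{\left(m \right)} = 6$ ($A{\left(m \right)} = -2 + 8 = 6$)
$-11 + A{\left(0 \right)} d{\left(2,6 \right)} = -11 + 6 \left(-4 + 5 \sqrt{2} \sqrt{6}\right) = -11 + 6 \left(-4 + 10 \sqrt{3}\right) = -11 - \left(24 - 60 \sqrt{3}\right) = -35 + 60 \sqrt{3}$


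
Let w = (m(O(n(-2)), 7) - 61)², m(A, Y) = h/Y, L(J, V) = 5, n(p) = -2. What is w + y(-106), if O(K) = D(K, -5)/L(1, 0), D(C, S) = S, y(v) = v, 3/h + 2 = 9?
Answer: 8661690/2401 ≈ 3607.5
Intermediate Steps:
h = 3/7 (h = 3/(-2 + 9) = 3/7 ≈ 0.42857)
O(K) = -1 (O(K) = -5/5 = -5*⅕ = -1)
m(A, Y) = 3/(7*Y)
w = 8916196/2401 (w = ((3/7)/7 - 61)² = ((3/7)*(⅐) - 61)² = (3/49 - 61)² = (-2986/49)² = 8916196/2401 ≈ 3713.5)
w + y(-106) = 8916196/2401 - 106 = 8661690/2401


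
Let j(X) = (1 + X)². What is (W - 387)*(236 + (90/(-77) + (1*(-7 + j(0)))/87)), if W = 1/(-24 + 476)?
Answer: -3274958384/36047 ≈ -90853.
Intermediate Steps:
W = 1/452 ≈ 0.0022124
(W - 387)*(236 + (90/(-77) + (1*(-7 + j(0)))/87)) = (1/452 - 387)*(236 + (90/(-77) + (1*(-7 + (1 + 0)²))/87)) = -174923*(236 + (90*(-1/77) + (1*(-7 + 1²))*(1/87)))/452 = -174923*(236 + (-90/77 + (1*(-7 + 1))*(1/87)))/452 = -174923*(236 + (-90/77 + (1*(-6))*(1/87)))/452 = -174923*(236 + (-90/77 - 6*1/87))/452 = -174923*(236 + (-90/77 - 2/29))/452 = -174923*(236 - 2764/2233)/452 = -174923/452*524224/2233 = -3274958384/36047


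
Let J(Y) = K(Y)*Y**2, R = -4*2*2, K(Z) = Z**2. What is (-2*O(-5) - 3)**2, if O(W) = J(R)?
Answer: 17180655625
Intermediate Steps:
R = -16 (R = -8*2 = -16)
J(Y) = Y**4 (J(Y) = Y**2*Y**2 = Y**4)
O(W) = 65536 (O(W) = (-16)**4 = 65536)
(-2*O(-5) - 3)**2 = (-2*65536 - 3)**2 = (-131072 - 3)**2 = (-131075)**2 = 17180655625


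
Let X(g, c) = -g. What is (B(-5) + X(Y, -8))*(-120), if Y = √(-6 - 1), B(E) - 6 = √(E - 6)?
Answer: -720 - 120*I*√11 + 120*I*√7 ≈ -720.0 - 80.505*I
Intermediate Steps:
B(E) = 6 + √(-6 + E) (B(E) = 6 + √(E - 6) = 6 + √(-6 + E))
Y = I*√7 (Y = √(-7) = I*√7 ≈ 2.6458*I)
(B(-5) + X(Y, -8))*(-120) = ((6 + √(-6 - 5)) - I*√7)*(-120) = ((6 + √(-11)) - I*√7)*(-120) = ((6 + I*√11) - I*√7)*(-120) = (6 + I*√11 - I*√7)*(-120) = -720 - 120*I*√11 + 120*I*√7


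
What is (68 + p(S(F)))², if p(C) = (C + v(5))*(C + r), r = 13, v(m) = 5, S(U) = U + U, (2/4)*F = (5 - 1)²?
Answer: 28955161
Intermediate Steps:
F = 32 (F = 2*(5 - 1)² = 2*4² = 2*16 = 32)
S(U) = 2*U
p(C) = (5 + C)*(13 + C) (p(C) = (C + 5)*(C + 13) = (5 + C)*(13 + C))
(68 + p(S(F)))² = (68 + (65 + (2*32)² + 18*(2*32)))² = (68 + (65 + 64² + 18*64))² = (68 + (65 + 4096 + 1152))² = (68 + 5313)² = 5381² = 28955161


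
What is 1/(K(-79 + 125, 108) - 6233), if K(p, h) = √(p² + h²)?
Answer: -6233/38836509 - 2*√3445/38836509 ≈ -0.00016352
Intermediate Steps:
K(p, h) = √(h² + p²)
1/(K(-79 + 125, 108) - 6233) = 1/(√(108² + (-79 + 125)²) - 6233) = 1/(√(11664 + 46²) - 6233) = 1/(√(11664 + 2116) - 6233) = 1/(√13780 - 6233) = 1/(2*√3445 - 6233) = 1/(-6233 + 2*√3445)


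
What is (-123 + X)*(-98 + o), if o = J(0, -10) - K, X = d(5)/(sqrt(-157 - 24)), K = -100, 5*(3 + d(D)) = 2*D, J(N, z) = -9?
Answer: 861 - 7*I*sqrt(181)/181 ≈ 861.0 - 0.52031*I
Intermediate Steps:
d(D) = -3 + 2*D/5 (d(D) = -3 + (2*D)/5 = -3 + 2*D/5)
X = I*sqrt(181)/181 (X = (-3 + (2/5)*5)/(sqrt(-157 - 24)) = (-3 + 2)/(sqrt(-181)) = -1/(I*sqrt(181)) = -(-1)*I*sqrt(181)/181 = I*sqrt(181)/181 ≈ 0.074329*I)
o = 91 (o = -9 - 1*(-100) = -9 + 100 = 91)
(-123 + X)*(-98 + o) = (-123 + I*sqrt(181)/181)*(-98 + 91) = (-123 + I*sqrt(181)/181)*(-7) = 861 - 7*I*sqrt(181)/181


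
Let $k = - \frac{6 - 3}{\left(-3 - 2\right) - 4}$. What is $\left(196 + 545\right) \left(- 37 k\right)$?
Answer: $-9139$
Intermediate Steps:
$k = \frac{1}{3}$ ($k = - \frac{3}{-5 - 4} = - \frac{3}{-9} = - \frac{3 \left(-1\right)}{9} = \left(-1\right) \left(- \frac{1}{3}\right) = \frac{1}{3} \approx 0.33333$)
$\left(196 + 545\right) \left(- 37 k\right) = \left(196 + 545\right) \left(\left(-37\right) \frac{1}{3}\right) = 741 \left(- \frac{37}{3}\right) = -9139$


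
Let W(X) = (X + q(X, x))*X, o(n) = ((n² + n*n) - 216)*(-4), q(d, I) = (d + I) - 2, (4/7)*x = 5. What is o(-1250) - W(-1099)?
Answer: -59629279/4 ≈ -1.4907e+7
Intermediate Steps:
x = 35/4 (x = (7/4)*5 = 35/4 ≈ 8.7500)
q(d, I) = -2 + I + d (q(d, I) = (I + d) - 2 = -2 + I + d)
o(n) = 864 - 8*n² (o(n) = ((n² + n²) - 216)*(-4) = (2*n² - 216)*(-4) = (-216 + 2*n²)*(-4) = 864 - 8*n²)
W(X) = X*(27/4 + 2*X) (W(X) = (X + (-2 + 35/4 + X))*X = (X + (27/4 + X))*X = (27/4 + 2*X)*X = X*(27/4 + 2*X))
o(-1250) - W(-1099) = (864 - 8*(-1250)²) - (-1099)*(27 + 8*(-1099))/4 = (864 - 8*1562500) - (-1099)*(27 - 8792)/4 = (864 - 12500000) - (-1099)*(-8765)/4 = -12499136 - 1*9632735/4 = -12499136 - 9632735/4 = -59629279/4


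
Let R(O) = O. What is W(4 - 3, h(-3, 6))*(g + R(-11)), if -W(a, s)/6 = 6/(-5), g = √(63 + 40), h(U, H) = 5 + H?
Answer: -396/5 + 36*√103/5 ≈ -6.1280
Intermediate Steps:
g = √103 ≈ 10.149
W(a, s) = 36/5 (W(a, s) = -36/(-5) = -36*(-1)/5 = -6*(-6/5) = 36/5)
W(4 - 3, h(-3, 6))*(g + R(-11)) = 36*(√103 - 11)/5 = 36*(-11 + √103)/5 = -396/5 + 36*√103/5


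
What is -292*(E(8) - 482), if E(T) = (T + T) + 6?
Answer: 134320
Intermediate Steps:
E(T) = 6 + 2*T (E(T) = 2*T + 6 = 6 + 2*T)
-292*(E(8) - 482) = -292*((6 + 2*8) - 482) = -292*((6 + 16) - 482) = -292*(22 - 482) = -292*(-460) = 134320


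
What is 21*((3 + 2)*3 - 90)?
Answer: -1575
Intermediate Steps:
21*((3 + 2)*3 - 90) = 21*(5*3 - 90) = 21*(15 - 90) = 21*(-75) = -1575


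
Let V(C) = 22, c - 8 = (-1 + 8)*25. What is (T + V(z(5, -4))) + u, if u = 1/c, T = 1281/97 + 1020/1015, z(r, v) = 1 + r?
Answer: 130504730/3603453 ≈ 36.217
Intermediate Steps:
c = 183 (c = 8 + (-1 + 8)*25 = 8 + 7*25 = 8 + 175 = 183)
T = 279831/19691 (T = 1281*(1/97) + 1020*(1/1015) = 1281/97 + 204/203 = 279831/19691 ≈ 14.211)
u = 1/183 ≈ 0.0054645
(T + V(z(5, -4))) + u = (279831/19691 + 22) + 1/183 = 713033/19691 + 1/183 = 130504730/3603453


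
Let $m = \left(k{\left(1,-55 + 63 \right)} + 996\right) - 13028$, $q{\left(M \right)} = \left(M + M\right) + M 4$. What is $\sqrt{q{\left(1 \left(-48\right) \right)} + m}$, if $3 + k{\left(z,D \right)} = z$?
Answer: $i \sqrt{12322} \approx 111.0 i$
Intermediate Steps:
$k{\left(z,D \right)} = -3 + z$
$q{\left(M \right)} = 6 M$ ($q{\left(M \right)} = 2 M + 4 M = 6 M$)
$m = -12034$ ($m = \left(\left(-3 + 1\right) + 996\right) - 13028 = \left(-2 + 996\right) - 13028 = 994 - 13028 = -12034$)
$\sqrt{q{\left(1 \left(-48\right) \right)} + m} = \sqrt{6 \cdot 1 \left(-48\right) - 12034} = \sqrt{6 \left(-48\right) - 12034} = \sqrt{-288 - 12034} = \sqrt{-12322} = i \sqrt{12322}$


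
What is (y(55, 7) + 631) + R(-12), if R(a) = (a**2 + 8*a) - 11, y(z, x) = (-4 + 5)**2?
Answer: 669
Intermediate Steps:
y(z, x) = 1 (y(z, x) = 1**2 = 1)
R(a) = -11 + a**2 + 8*a
(y(55, 7) + 631) + R(-12) = (1 + 631) + (-11 + (-12)**2 + 8*(-12)) = 632 + (-11 + 144 - 96) = 632 + 37 = 669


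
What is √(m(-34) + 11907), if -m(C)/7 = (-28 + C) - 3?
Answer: √12362 ≈ 111.18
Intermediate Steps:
m(C) = 217 - 7*C (m(C) = -7*((-28 + C) - 3) = -7*(-31 + C) = 217 - 7*C)
√(m(-34) + 11907) = √((217 - 7*(-34)) + 11907) = √((217 + 238) + 11907) = √(455 + 11907) = √12362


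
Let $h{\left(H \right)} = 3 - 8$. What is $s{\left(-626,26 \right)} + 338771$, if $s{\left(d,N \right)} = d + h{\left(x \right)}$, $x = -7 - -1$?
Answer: $338140$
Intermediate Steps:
$x = -6$ ($x = -7 + 1 = -6$)
$h{\left(H \right)} = -5$ ($h{\left(H \right)} = 3 - 8 = -5$)
$s{\left(d,N \right)} = -5 + d$ ($s{\left(d,N \right)} = d - 5 = -5 + d$)
$s{\left(-626,26 \right)} + 338771 = \left(-5 - 626\right) + 338771 = -631 + 338771 = 338140$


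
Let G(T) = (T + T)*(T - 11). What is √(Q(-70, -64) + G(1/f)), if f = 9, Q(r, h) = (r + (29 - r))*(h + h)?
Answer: 2*I*√75217/9 ≈ 60.946*I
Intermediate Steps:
Q(r, h) = 58*h (Q(r, h) = 29*(2*h) = 58*h)
G(T) = 2*T*(-11 + T) (G(T) = (2*T)*(-11 + T) = 2*T*(-11 + T))
√(Q(-70, -64) + G(1/f)) = √(58*(-64) + 2*(-11 + 1/9)/9) = √(-3712 + 2*(⅑)*(-11 + ⅑)) = √(-3712 + 2*(⅑)*(-98/9)) = √(-3712 - 196/81) = √(-300868/81) = 2*I*√75217/9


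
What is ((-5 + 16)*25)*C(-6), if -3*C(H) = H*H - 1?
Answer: -9625/3 ≈ -3208.3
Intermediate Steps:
C(H) = 1/3 - H**2/3 (C(H) = -(H*H - 1)/3 = -(H**2 - 1)/3 = -(-1 + H**2)/3 = 1/3 - H**2/3)
((-5 + 16)*25)*C(-6) = ((-5 + 16)*25)*(1/3 - 1/3*(-6)**2) = (11*25)*(1/3 - 1/3*36) = 275*(1/3 - 12) = 275*(-35/3) = -9625/3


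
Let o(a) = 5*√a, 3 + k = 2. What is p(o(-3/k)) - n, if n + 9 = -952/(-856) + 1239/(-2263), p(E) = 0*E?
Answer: 2042545/242141 ≈ 8.4353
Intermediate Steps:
k = -1 (k = -3 + 2 = -1)
p(E) = 0
n = -2042545/242141 (n = -9 + (-952/(-856) + 1239/(-2263)) = -9 + (-952*(-1/856) + 1239*(-1/2263)) = -9 + (119/107 - 1239/2263) = -9 + 136724/242141 = -2042545/242141 ≈ -8.4353)
p(o(-3/k)) - n = 0 - 1*(-2042545/242141) = 0 + 2042545/242141 = 2042545/242141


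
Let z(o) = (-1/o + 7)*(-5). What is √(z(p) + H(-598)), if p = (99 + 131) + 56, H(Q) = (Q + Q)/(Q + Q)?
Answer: I*√2779634/286 ≈ 5.8295*I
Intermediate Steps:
H(Q) = 1 (H(Q) = (2*Q)/((2*Q)) = (2*Q)*(1/(2*Q)) = 1)
p = 286 (p = 230 + 56 = 286)
z(o) = -35 + 5/o (z(o) = (7 - 1/o)*(-5) = -35 + 5/o)
√(z(p) + H(-598)) = √((-35 + 5/286) + 1) = √(-10005/286 + 1) = √(-9719/286) = I*√2779634/286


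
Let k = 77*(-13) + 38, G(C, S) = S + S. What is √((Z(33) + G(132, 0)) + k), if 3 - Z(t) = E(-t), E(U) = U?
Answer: 3*I*√103 ≈ 30.447*I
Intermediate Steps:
G(C, S) = 2*S
Z(t) = 3 + t (Z(t) = 3 - (-1)*t = 3 + t)
k = -963 (k = -1001 + 38 = -963)
√((Z(33) + G(132, 0)) + k) = √(((3 + 33) + 2*0) - 963) = √((36 + 0) - 963) = √(36 - 963) = √(-927) = 3*I*√103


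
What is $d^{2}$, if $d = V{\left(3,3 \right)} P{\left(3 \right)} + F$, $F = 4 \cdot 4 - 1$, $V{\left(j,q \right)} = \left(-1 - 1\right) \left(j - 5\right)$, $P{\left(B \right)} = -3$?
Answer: $9$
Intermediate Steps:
$V{\left(j,q \right)} = 10 - 2 j$ ($V{\left(j,q \right)} = - 2 \left(-5 + j\right) = 10 - 2 j$)
$F = 15$ ($F = 16 - 1 = 15$)
$d = 3$ ($d = \left(10 - 6\right) \left(-3\right) + 15 = 4 \left(-3\right) + 15 = -12 + 15 = 3$)
$d^{2} = 3^{2} = 9$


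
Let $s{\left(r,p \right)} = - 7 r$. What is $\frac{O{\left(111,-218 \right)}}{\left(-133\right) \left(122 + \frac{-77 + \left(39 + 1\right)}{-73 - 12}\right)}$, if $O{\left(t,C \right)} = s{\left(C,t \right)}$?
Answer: $- \frac{18530}{197733} \approx -0.093712$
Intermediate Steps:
$O{\left(t,C \right)} = - 7 C$
$\frac{O{\left(111,-218 \right)}}{\left(-133\right) \left(122 + \frac{-77 + \left(39 + 1\right)}{-73 - 12}\right)} = \frac{\left(-7\right) \left(-218\right)}{\left(-133\right) \left(122 + \frac{-77 + \left(39 + 1\right)}{-73 - 12}\right)} = \frac{1526}{\left(-133\right) \left(122 + \frac{-77 + 40}{-85}\right)} = \frac{1526}{\left(-133\right) \left(122 - - \frac{37}{85}\right)} = \frac{1526}{\left(-133\right) \left(122 + \frac{37}{85}\right)} = \frac{1526}{\left(-133\right) \frac{10407}{85}} = \frac{1526}{- \frac{1384131}{85}} = 1526 \left(- \frac{85}{1384131}\right) = - \frac{18530}{197733}$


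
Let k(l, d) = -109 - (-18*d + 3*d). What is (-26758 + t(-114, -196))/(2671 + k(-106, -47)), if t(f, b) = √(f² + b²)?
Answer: -26758/1857 + 2*√12853/1857 ≈ -14.287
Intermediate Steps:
k(l, d) = -109 + 15*d (k(l, d) = -109 - (-15)*d = -109 + 15*d)
t(f, b) = √(b² + f²)
(-26758 + t(-114, -196))/(2671 + k(-106, -47)) = (-26758 + √((-196)² + (-114)²))/(2671 + (-109 + 15*(-47))) = (-26758 + √(38416 + 12996))/(2671 + (-109 - 705)) = (-26758 + √51412)/(2671 - 814) = (-26758 + 2*√12853)/1857 = (-26758 + 2*√12853)*(1/1857) = -26758/1857 + 2*√12853/1857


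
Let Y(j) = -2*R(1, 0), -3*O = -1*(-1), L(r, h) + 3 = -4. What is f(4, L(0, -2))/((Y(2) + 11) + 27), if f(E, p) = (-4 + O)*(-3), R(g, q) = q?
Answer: 13/38 ≈ 0.34211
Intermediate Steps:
L(r, h) = -7 (L(r, h) = -3 - 4 = -7)
O = -1/3 (O = -(-1)*(-1)/3 = -1/3*1 = -1/3 ≈ -0.33333)
f(E, p) = 13 (f(E, p) = (-4 - 1/3)*(-3) = -13/3*(-3) = 13)
Y(j) = 0 (Y(j) = -2*0 = 0)
f(4, L(0, -2))/((Y(2) + 11) + 27) = 13/((0 + 11) + 27) = 13/(11 + 27) = 13/38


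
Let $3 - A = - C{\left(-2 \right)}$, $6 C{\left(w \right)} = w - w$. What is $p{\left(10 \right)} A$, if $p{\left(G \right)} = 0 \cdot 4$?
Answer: $0$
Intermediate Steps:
$C{\left(w \right)} = 0$ ($C{\left(w \right)} = \frac{w - w}{6} = \frac{1}{6} \cdot 0 = 0$)
$p{\left(G \right)} = 0$
$A = 3$ ($A = 3 - \left(-1\right) 0 = 3 - 0 = 3 + 0 = 3$)
$p{\left(10 \right)} A = 0 \cdot 3 = 0$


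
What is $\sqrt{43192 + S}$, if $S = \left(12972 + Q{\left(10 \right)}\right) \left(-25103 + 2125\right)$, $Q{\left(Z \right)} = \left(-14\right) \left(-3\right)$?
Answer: $50 i \sqrt{119597} \approx 17291.0 i$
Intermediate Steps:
$Q{\left(Z \right)} = 42$
$S = -299035692$ ($S = \left(12972 + 42\right) \left(-25103 + 2125\right) = 13014 \left(-22978\right) = -299035692$)
$\sqrt{43192 + S} = \sqrt{43192 - 299035692} = \sqrt{-298992500} = 50 i \sqrt{119597}$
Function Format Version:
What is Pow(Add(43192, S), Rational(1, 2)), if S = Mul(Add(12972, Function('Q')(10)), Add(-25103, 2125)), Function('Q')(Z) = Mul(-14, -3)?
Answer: Mul(50, I, Pow(119597, Rational(1, 2))) ≈ Mul(17291., I)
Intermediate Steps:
Function('Q')(Z) = 42
S = -299035692 (S = Mul(Add(12972, 42), Add(-25103, 2125)) = Mul(13014, -22978) = -299035692)
Pow(Add(43192, S), Rational(1, 2)) = Pow(Add(43192, -299035692), Rational(1, 2)) = Pow(-298992500, Rational(1, 2)) = Mul(50, I, Pow(119597, Rational(1, 2)))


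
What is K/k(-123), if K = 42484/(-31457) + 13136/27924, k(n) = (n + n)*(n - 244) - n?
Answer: -193276016/19853057063385 ≈ -9.7353e-6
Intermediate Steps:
k(n) = -n + 2*n*(-244 + n) (k(n) = (2*n)*(-244 + n) - n = 2*n*(-244 + n) - n = -n + 2*n*(-244 + n))
K = -193276016/219601317 (K = 42484*(-1/31457) + 13136*(1/27924) = -42484/31457 + 3284/6981 = -193276016/219601317 ≈ -0.88012)
K/k(-123) = -193276016*(-1/(123*(-489 + 2*(-123))))/219601317 = -193276016*(-1/(123*(-489 - 246)))/219601317 = -193276016/(219601317*((-123*(-735)))) = -193276016/219601317/90405 = -193276016/219601317*1/90405 = -193276016/19853057063385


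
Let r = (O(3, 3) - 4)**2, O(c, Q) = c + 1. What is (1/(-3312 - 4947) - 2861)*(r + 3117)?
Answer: -24550531000/2753 ≈ -8.9177e+6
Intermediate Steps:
O(c, Q) = 1 + c
r = 0 (r = ((1 + 3) - 4)**2 = (4 - 4)**2 = 0**2 = 0)
(1/(-3312 - 4947) - 2861)*(r + 3117) = (1/(-3312 - 4947) - 2861)*(0 + 3117) = (1/(-8259) - 2861)*3117 = (-1/8259 - 2861)*3117 = -23629000/8259*3117 = -24550531000/2753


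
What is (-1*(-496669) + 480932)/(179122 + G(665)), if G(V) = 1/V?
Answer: 216701555/39705377 ≈ 5.4577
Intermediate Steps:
(-1*(-496669) + 480932)/(179122 + G(665)) = (-1*(-496669) + 480932)/(179122 + 1/665) = (496669 + 480932)/(179122 + 1/665) = 977601/(119116131/665) = 977601*(665/119116131) = 216701555/39705377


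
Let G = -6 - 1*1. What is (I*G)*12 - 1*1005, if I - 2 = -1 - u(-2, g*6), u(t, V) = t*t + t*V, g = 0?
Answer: -753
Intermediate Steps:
u(t, V) = t² + V*t
I = -3 (I = 2 + (-1 - (-2)*(0*6 - 2)) = 2 + (-1 - (-2)*(0 - 2)) = 2 + (-1 - (-2)*(-2)) = 2 + (-1 - 1*4) = 2 + (-1 - 4) = 2 - 5 = -3)
G = -7 (G = -6 - 1 = -7)
(I*G)*12 - 1*1005 = -3*(-7)*12 - 1*1005 = 21*12 - 1005 = 252 - 1005 = -753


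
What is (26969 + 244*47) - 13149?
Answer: 25288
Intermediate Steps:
(26969 + 244*47) - 13149 = (26969 + 11468) - 13149 = 38437 - 13149 = 25288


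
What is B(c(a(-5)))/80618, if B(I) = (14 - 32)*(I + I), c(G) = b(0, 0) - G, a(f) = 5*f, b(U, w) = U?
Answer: -450/40309 ≈ -0.011164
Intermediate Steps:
c(G) = -G (c(G) = 0 - G = -G)
B(I) = -36*I
B(c(a(-5)))/80618 = -(-36)*5*(-5)/80618 = -(-36)*(-25)*(1/80618) = -36*25*(1/80618) = -900*1/80618 = -450/40309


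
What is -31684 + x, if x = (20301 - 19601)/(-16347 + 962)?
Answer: -97491808/3077 ≈ -31684.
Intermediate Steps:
x = -140/3077 (x = 700/(-15385) = 700*(-1/15385) = -140/3077 ≈ -0.045499)
-31684 + x = -31684 - 140/3077 = -97491808/3077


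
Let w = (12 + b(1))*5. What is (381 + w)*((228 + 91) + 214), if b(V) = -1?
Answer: 232388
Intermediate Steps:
w = 55 (w = (12 - 1)*5 = 11*5 = 55)
(381 + w)*((228 + 91) + 214) = (381 + 55)*((228 + 91) + 214) = 436*(319 + 214) = 436*533 = 232388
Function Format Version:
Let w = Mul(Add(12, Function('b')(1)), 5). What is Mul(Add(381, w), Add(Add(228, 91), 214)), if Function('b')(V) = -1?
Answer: 232388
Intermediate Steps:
w = 55 (w = Mul(Add(12, -1), 5) = Mul(11, 5) = 55)
Mul(Add(381, w), Add(Add(228, 91), 214)) = Mul(Add(381, 55), Add(Add(228, 91), 214)) = Mul(436, Add(319, 214)) = Mul(436, 533) = 232388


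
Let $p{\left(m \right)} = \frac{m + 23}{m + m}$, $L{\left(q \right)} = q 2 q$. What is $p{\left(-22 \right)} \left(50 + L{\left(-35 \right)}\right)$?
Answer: $- \frac{625}{11} \approx -56.818$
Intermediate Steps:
$L{\left(q \right)} = 2 q^{2}$ ($L{\left(q \right)} = 2 q q = 2 q^{2}$)
$p{\left(m \right)} = \frac{23 + m}{2 m}$
$p{\left(-22 \right)} \left(50 + L{\left(-35 \right)}\right) = \frac{23 - 22}{2 \left(-22\right)} \left(50 + 2 \left(-35\right)^{2}\right) = \frac{1}{2} \left(- \frac{1}{22}\right) 1 \left(50 + 2 \cdot 1225\right) = - \frac{50 + 2450}{44} = \left(- \frac{1}{44}\right) 2500 = - \frac{625}{11}$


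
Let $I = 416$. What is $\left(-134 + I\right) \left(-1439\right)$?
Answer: $-405798$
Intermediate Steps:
$\left(-134 + I\right) \left(-1439\right) = \left(-134 + 416\right) \left(-1439\right) = 282 \left(-1439\right) = -405798$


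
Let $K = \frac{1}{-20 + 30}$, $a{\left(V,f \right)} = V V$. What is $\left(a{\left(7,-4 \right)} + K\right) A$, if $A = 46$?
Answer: $\frac{11293}{5} \approx 2258.6$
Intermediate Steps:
$a{\left(V,f \right)} = V^{2}$
$K = \frac{1}{10} \approx 0.1$
$\left(a{\left(7,-4 \right)} + K\right) A = \left(7^{2} + \frac{1}{10}\right) 46 = \left(49 + \frac{1}{10}\right) 46 = \frac{491}{10} \cdot 46 = \frac{11293}{5}$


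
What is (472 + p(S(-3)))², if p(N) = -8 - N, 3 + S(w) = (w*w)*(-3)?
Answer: 244036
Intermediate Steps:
S(w) = -3 - 3*w² (S(w) = -3 + (w*w)*(-3) = -3 + w²*(-3) = -3 - 3*w²)
(472 + p(S(-3)))² = (472 + (-8 - (-3 - 3*(-3)²)))² = (472 + (-8 - (-3 - 3*9)))² = (472 + (-8 - (-3 - 27)))² = (472 + (-8 - 1*(-30)))² = (472 + (-8 + 30))² = (472 + 22)² = 494² = 244036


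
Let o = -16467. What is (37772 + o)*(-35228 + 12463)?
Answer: -485008325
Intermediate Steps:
(37772 + o)*(-35228 + 12463) = (37772 - 16467)*(-35228 + 12463) = 21305*(-22765) = -485008325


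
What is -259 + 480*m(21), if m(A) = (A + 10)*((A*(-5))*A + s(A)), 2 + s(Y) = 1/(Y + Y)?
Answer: -229880453/7 ≈ -3.2840e+7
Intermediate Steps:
s(Y) = -2 + 1/(2*Y) (s(Y) = -2 + 1/(Y + Y) = -2 + 1/(2*Y))
m(A) = (10 + A)*(-2 + 1/(2*A) - 5*A²) (m(A) = (A + 10)*((A*(-5))*A + (-2 + 1/(2*A))) = (10 + A)*((-5*A)*A + (-2 + 1/(2*A))) = (10 + A)*(-5*A² + (-2 + 1/(2*A))) = (10 + A)*(-2 + 1/(2*A) - 5*A²))
-259 + 480*m(21) = -259 + 480*(-39/2 - 50*21² - 5*21³ - 2*21 + 5/21) = -259 + 480*(-39/2 - 50*441 - 5*9261 - 42 + 5*(1/21)) = -259 + 480*(-39/2 - 22050 - 46305 - 42 + 5/21) = -259 + 480*(-2873483/42) = -259 - 229878640/7 = -229880453/7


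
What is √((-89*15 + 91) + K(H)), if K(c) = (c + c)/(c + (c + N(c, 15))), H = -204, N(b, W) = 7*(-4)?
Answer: I*√14768846/109 ≈ 35.257*I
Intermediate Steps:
N(b, W) = -28
K(c) = 2*c/(-28 + 2*c) (K(c) = (c + c)/(c + (c - 28)) = (2*c)/(c + (-28 + c)) = (2*c)/(-28 + 2*c) = 2*c/(-28 + 2*c))
√((-89*15 + 91) + K(H)) = √((-89*15 + 91) - 204/(-14 - 204)) = √((-1335 + 91) - 204/(-218)) = √(-1244 - 204*(-1/218)) = √(-1244 + 102/109) = √(-135494/109) = I*√14768846/109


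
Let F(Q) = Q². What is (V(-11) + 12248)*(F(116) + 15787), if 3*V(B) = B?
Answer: 1074183119/3 ≈ 3.5806e+8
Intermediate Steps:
V(B) = B/3
(V(-11) + 12248)*(F(116) + 15787) = ((⅓)*(-11) + 12248)*(116² + 15787) = (-11/3 + 12248)*(13456 + 15787) = (36733/3)*29243 = 1074183119/3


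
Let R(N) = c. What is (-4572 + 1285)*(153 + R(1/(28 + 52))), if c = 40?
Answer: -634391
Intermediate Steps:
R(N) = 40
(-4572 + 1285)*(153 + R(1/(28 + 52))) = (-4572 + 1285)*(153 + 40) = -3287*193 = -634391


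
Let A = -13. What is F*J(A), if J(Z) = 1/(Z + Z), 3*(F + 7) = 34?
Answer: -1/6 ≈ -0.16667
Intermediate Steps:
F = 13/3 (F = -7 + (1/3)*34 = -7 + 34/3 = 13/3 ≈ 4.3333)
J(Z) = 1/(2*Z)
F*J(A) = 13*((1/2)/(-13))/3 = 13*((1/2)*(-1/13))/3 = (13/3)*(-1/26) = -1/6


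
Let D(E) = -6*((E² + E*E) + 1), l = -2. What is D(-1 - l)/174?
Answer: -3/29 ≈ -0.10345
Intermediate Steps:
D(E) = -6 - 12*E² (D(E) = -6*((E² + E²) + 1) = -6*(2*E² + 1) = -6*(1 + 2*E²) = -6 - 12*E²)
D(-1 - l)/174 = (-6 - 12*(-1 - 1*(-2))²)/174 = (-6 - 12*(-1 + 2)²)/174 = (-6 - 12*1²)/174 = (-6 - 12*1)/174 = (-6 - 12)/174 = (1/174)*(-18) = -3/29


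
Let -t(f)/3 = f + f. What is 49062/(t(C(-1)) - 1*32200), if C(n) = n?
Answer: -24531/16097 ≈ -1.5239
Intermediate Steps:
t(f) = -6*f (t(f) = -3*(f + f) = -6*f)
49062/(t(C(-1)) - 1*32200) = 49062/(-6*(-1) - 1*32200) = 49062/(6 - 32200) = 49062/(-32194) = 49062*(-1/32194) = -24531/16097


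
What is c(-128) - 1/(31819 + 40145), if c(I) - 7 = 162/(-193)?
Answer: 85565003/13889052 ≈ 6.1606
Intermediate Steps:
c(I) = 1189/193 (c(I) = 7 + 162/(-193) = 7 + 162*(-1/193) = 7 - 162/193 = 1189/193)
c(-128) - 1/(31819 + 40145) = 1189/193 - 1/(31819 + 40145) = 1189/193 - 1/71964 = 85565003/13889052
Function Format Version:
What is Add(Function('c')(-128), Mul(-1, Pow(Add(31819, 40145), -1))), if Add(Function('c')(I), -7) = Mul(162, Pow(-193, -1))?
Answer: Rational(85565003, 13889052) ≈ 6.1606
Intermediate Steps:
Function('c')(I) = Rational(1189, 193) (Function('c')(I) = Add(7, Mul(162, Pow(-193, -1))) = Add(7, Mul(162, Rational(-1, 193))) = Add(7, Rational(-162, 193)) = Rational(1189, 193))
Add(Function('c')(-128), Mul(-1, Pow(Add(31819, 40145), -1))) = Add(Rational(1189, 193), Mul(-1, Pow(Add(31819, 40145), -1))) = Add(Rational(1189, 193), Mul(-1, Pow(71964, -1))) = Add(Rational(1189, 193), Mul(-1, Rational(1, 71964))) = Add(Rational(1189, 193), Rational(-1, 71964)) = Rational(85565003, 13889052)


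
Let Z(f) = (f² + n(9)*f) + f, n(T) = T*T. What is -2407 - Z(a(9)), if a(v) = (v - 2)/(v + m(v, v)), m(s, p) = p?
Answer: -790249/324 ≈ -2439.0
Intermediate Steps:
n(T) = T²
a(v) = (-2 + v)/(2*v) (a(v) = (v - 2)/(v + v) = (-2 + v)/((2*v)) = (-2 + v)*(1/(2*v)) = (-2 + v)/(2*v))
Z(f) = f² + 82*f (Z(f) = (f² + 9²*f) + f = (f² + 81*f) + f = f² + 82*f)
-2407 - Z(a(9)) = -2407 - (½)*(-2 + 9)/9*(82 + (½)*(-2 + 9)/9) = -2407 - (½)*(⅑)*7*(82 + (½)*(⅑)*7) = -2407 - 7*(82 + 7/18)/18 = -2407 - 7*1483/(18*18) = -2407 - 1*10381/324 = -2407 - 10381/324 = -790249/324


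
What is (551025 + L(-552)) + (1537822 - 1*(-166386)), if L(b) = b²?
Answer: 2559937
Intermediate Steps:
(551025 + L(-552)) + (1537822 - 1*(-166386)) = (551025 + (-552)²) + (1537822 - 1*(-166386)) = (551025 + 304704) + (1537822 + 166386) = 855729 + 1704208 = 2559937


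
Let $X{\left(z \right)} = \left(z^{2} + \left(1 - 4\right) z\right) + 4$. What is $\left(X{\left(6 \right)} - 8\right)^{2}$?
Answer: $196$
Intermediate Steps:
$X{\left(z \right)} = 4 + z^{2} - 3 z$ ($X{\left(z \right)} = \left(z^{2} - 3 z\right) + 4 = 4 + z^{2} - 3 z$)
$\left(X{\left(6 \right)} - 8\right)^{2} = \left(\left(4 + 6^{2} - 18\right) - 8\right)^{2} = \left(\left(4 + 36 - 18\right) - 8\right)^{2} = \left(22 - 8\right)^{2} = 14^{2} = 196$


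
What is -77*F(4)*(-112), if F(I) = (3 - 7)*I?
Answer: -137984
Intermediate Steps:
F(I) = -4*I
-77*F(4)*(-112) = -(-308)*4*(-112) = -77*(-16)*(-112) = 1232*(-112) = -137984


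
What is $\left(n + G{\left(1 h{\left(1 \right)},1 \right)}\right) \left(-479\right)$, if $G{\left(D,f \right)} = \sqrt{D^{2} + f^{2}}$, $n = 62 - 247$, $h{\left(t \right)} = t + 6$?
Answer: $88615 - 2395 \sqrt{2} \approx 85228.0$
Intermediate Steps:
$h{\left(t \right)} = 6 + t$
$n = -185$ ($n = 62 - 247 = -185$)
$\left(n + G{\left(1 h{\left(1 \right)},1 \right)}\right) \left(-479\right) = \left(-185 + \sqrt{\left(1 \left(6 + 1\right)\right)^{2} + 1^{2}}\right) \left(-479\right) = \left(-185 + \sqrt{\left(1 \cdot 7\right)^{2} + 1}\right) \left(-479\right) = \left(-185 + \sqrt{7^{2} + 1}\right) \left(-479\right) = \left(-185 + \sqrt{49 + 1}\right) \left(-479\right) = \left(-185 + \sqrt{50}\right) \left(-479\right) = \left(-185 + 5 \sqrt{2}\right) \left(-479\right) = 88615 - 2395 \sqrt{2}$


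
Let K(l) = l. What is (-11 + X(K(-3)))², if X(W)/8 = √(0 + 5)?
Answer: 441 - 176*√5 ≈ 47.452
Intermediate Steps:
X(W) = 8*√5 (X(W) = 8*√(0 + 5) = 8*√5)
(-11 + X(K(-3)))² = (-11 + 8*√5)²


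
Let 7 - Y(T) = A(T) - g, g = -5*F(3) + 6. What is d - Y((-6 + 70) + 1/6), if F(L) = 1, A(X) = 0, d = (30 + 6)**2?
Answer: 1288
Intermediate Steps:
d = 1296 (d = 36**2 = 1296)
g = 1 (g = -5*1 + 6 = -5 + 6 = 1)
Y(T) = 8 (Y(T) = 7 - (0 - 1*1) = 7 - (0 - 1) = 7 - 1*(-1) = 7 + 1 = 8)
d - Y((-6 + 70) + 1/6) = 1296 - 1*8 = 1296 - 8 = 1288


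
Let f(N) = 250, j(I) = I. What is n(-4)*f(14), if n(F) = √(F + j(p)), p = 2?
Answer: 250*I*√2 ≈ 353.55*I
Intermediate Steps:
n(F) = √(2 + F) (n(F) = √(F + 2) = √(2 + F))
n(-4)*f(14) = √(2 - 4)*250 = √(-2)*250 = (I*√2)*250 = 250*I*√2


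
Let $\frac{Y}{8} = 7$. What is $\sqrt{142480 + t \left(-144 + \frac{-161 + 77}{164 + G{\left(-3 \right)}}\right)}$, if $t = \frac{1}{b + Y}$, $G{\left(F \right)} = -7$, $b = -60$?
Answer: $\frac{\sqrt{3512880181}}{157} \approx 377.51$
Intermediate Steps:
$Y = 56$ ($Y = 8 \cdot 7 = 56$)
$t = - \frac{1}{4}$ ($t = \frac{1}{-60 + 56} = \frac{1}{-4} = - \frac{1}{4} \approx -0.25$)
$\sqrt{142480 + t \left(-144 + \frac{-161 + 77}{164 + G{\left(-3 \right)}}\right)} = \sqrt{142480 - \frac{-144 + \frac{-161 + 77}{164 - 7}}{4}} = \sqrt{142480 - \frac{-144 - \frac{84}{157}}{4}} = \sqrt{142480 - - \frac{5673}{157}} = \sqrt{142480 + \frac{5673}{157}} = \sqrt{\frac{22375033}{157}} = \frac{\sqrt{3512880181}}{157}$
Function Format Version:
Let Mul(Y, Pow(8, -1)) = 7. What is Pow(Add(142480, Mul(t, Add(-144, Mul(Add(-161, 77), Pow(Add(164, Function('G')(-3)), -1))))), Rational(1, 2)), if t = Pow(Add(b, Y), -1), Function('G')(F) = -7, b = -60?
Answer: Mul(Rational(1, 157), Pow(3512880181, Rational(1, 2))) ≈ 377.51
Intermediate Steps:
Y = 56 (Y = Mul(8, 7) = 56)
t = Rational(-1, 4) (t = Pow(Add(-60, 56), -1) = Pow(-4, -1) = Rational(-1, 4) ≈ -0.25000)
Pow(Add(142480, Mul(t, Add(-144, Mul(Add(-161, 77), Pow(Add(164, Function('G')(-3)), -1))))), Rational(1, 2)) = Pow(Add(142480, Mul(Rational(-1, 4), Add(-144, Mul(Add(-161, 77), Pow(Add(164, -7), -1))))), Rational(1, 2)) = Pow(Add(142480, Mul(Rational(-1, 4), Add(-144, Mul(-84, Pow(157, -1))))), Rational(1, 2)) = Pow(Add(142480, Mul(Rational(-1, 4), Add(-144, Mul(-84, Rational(1, 157))))), Rational(1, 2)) = Pow(Add(142480, Mul(Rational(-1, 4), Add(-144, Rational(-84, 157)))), Rational(1, 2)) = Pow(Add(142480, Mul(Rational(-1, 4), Rational(-22692, 157))), Rational(1, 2)) = Pow(Add(142480, Rational(5673, 157)), Rational(1, 2)) = Pow(Rational(22375033, 157), Rational(1, 2)) = Mul(Rational(1, 157), Pow(3512880181, Rational(1, 2)))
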